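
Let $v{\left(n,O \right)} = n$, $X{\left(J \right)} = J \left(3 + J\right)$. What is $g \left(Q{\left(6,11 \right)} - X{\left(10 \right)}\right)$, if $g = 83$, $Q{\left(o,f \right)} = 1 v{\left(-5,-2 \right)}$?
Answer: $-11205$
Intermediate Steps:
$Q{\left(o,f \right)} = -5$ ($Q{\left(o,f \right)} = 1 \left(-5\right) = -5$)
$g \left(Q{\left(6,11 \right)} - X{\left(10 \right)}\right) = 83 \left(-5 - 10 \left(3 + 10\right)\right) = 83 \left(-5 - 10 \cdot 13\right) = 83 \left(-5 - 130\right) = 83 \left(-135\right) = -11205$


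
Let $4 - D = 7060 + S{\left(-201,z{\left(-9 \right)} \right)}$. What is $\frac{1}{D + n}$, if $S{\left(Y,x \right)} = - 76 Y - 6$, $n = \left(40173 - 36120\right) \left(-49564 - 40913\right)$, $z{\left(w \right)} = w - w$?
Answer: $- \frac{1}{366725607} \approx -2.7268 \cdot 10^{-9}$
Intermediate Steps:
$z{\left(w \right)} = 0$
$n = -366703281$ ($n = 4053 \left(-90477\right) = -366703281$)
$S{\left(Y,x \right)} = -6 - 76 Y$
$D = -22326$ ($D = 4 - \left(7060 - -15270\right) = 4 - \left(7060 + \left(-6 + 15276\right)\right) = 4 - \left(7060 + 15270\right) = 4 - 22330 = -22326$)
$\frac{1}{D + n} = \frac{1}{-22326 - 366703281} = \frac{1}{-366725607} = - \frac{1}{366725607}$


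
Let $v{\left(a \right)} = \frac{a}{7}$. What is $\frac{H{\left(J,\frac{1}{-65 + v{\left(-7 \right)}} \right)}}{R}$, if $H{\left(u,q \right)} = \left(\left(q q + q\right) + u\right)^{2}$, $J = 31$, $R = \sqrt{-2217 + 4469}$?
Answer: $\frac{18217170841 \sqrt{563}}{21365552736} \approx 20.231$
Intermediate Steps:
$v{\left(a \right)} = \frac{a}{7}$ ($v{\left(a \right)} = a \frac{1}{7} = \frac{a}{7}$)
$R = 2 \sqrt{563}$ ($R = \sqrt{2252} = 2 \sqrt{563} \approx 47.455$)
$H{\left(u,q \right)} = \left(q + u + q^{2}\right)^{2}$ ($H{\left(u,q \right)} = \left(\left(q^{2} + q\right) + u\right)^{2} = \left(\left(q + q^{2}\right) + u\right)^{2} = \left(q + u + q^{2}\right)^{2}$)
$\frac{H{\left(J,\frac{1}{-65 + v{\left(-7 \right)}} \right)}}{R} = \frac{\left(\frac{1}{-65 + \frac{1}{7} \left(-7\right)} + 31 + \left(\frac{1}{-65 + \frac{1}{7} \left(-7\right)}\right)^{2}\right)^{2}}{2 \sqrt{563}} = \left(\frac{1}{-65 - 1} + 31 + \left(\frac{1}{-65 - 1}\right)^{2}\right)^{2} \frac{\sqrt{563}}{1126} = \left(\frac{1}{-66} + 31 + \left(\frac{1}{-66}\right)^{2}\right)^{2} \frac{\sqrt{563}}{1126} = \left(- \frac{1}{66} + 31 + \left(- \frac{1}{66}\right)^{2}\right)^{2} \frac{\sqrt{563}}{1126} = \left(- \frac{1}{66} + 31 + \frac{1}{4356}\right)^{2} \frac{\sqrt{563}}{1126} = \left(\frac{134971}{4356}\right)^{2} \frac{\sqrt{563}}{1126} = \frac{18217170841 \frac{\sqrt{563}}{1126}}{18974736} = \frac{18217170841 \sqrt{563}}{21365552736}$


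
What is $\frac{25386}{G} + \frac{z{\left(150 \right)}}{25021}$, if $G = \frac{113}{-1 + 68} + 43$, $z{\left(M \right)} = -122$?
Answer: $\frac{7092817139}{12485479} \approx 568.08$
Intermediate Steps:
$G = \frac{2994}{67}$ ($G = \frac{113}{67} + 43 = \frac{2994}{67} \approx 44.687$)
$\frac{25386}{G} + \frac{z{\left(150 \right)}}{25021} = \frac{25386}{\frac{2994}{67}} - \frac{122}{25021} = 25386 \cdot \frac{67}{2994} - \frac{122}{25021} = \frac{283477}{499} - \frac{122}{25021} = \frac{7092817139}{12485479}$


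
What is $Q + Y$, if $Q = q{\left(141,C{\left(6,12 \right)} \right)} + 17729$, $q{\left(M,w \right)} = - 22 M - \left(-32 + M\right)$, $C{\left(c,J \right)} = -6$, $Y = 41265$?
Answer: $55783$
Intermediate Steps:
$q{\left(M,w \right)} = 32 - 23 M$
$Q = 14518$ ($Q = \left(32 - 3243\right) + 17729 = -3211 + 17729 = 14518$)
$Q + Y = 14518 + 41265 = 55783$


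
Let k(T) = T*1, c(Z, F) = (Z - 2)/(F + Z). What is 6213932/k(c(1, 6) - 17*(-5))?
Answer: 21748762/297 ≈ 73228.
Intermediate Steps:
c(Z, F) = (-2 + Z)/(F + Z)
k(T) = T
6213932/k(c(1, 6) - 17*(-5)) = 6213932/((-2 + 1)/(6 + 1) - 17*(-5)) = 6213932/(-1/7 + 85) = 6213932/(594/7) = 6213932*(7/594) = 21748762/297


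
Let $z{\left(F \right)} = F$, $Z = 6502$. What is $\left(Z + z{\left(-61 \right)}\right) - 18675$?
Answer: $-12234$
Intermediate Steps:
$\left(Z + z{\left(-61 \right)}\right) - 18675 = \left(6502 - 61\right) - 18675 = 6441 - 18675 = -12234$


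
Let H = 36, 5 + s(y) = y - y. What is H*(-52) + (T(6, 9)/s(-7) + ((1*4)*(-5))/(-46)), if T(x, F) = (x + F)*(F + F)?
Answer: -44288/23 ≈ -1925.6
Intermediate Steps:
s(y) = -5 (s(y) = -5 + (y - y) = -5 + 0 = -5)
T(x, F) = 2*F*(F + x) (T(x, F) = (F + x)*(2*F) = 2*F*(F + x))
H*(-52) + (T(6, 9)/s(-7) + ((1*4)*(-5))/(-46)) = 36*(-52) + ((2*9*(9 + 6))/(-5) + ((1*4)*(-5))/(-46)) = -1872 + ((2*9*15)*(-⅕) + (4*(-5))*(-1/46)) = -1872 + (270*(-⅕) - 20*(-1/46)) = -1872 + (-54 + 10/23) = -1872 - 1232/23 = -44288/23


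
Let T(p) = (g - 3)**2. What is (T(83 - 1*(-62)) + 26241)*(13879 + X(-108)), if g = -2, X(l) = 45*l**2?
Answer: 14151043894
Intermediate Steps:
T(p) = 25 (T(p) = (-2 - 3)**2 = (-5)**2 = 25)
(T(83 - 1*(-62)) + 26241)*(13879 + X(-108)) = (25 + 26241)*(13879 + 45*(-108)**2) = 26266*(13879 + 45*11664) = 26266*(13879 + 524880) = 26266*538759 = 14151043894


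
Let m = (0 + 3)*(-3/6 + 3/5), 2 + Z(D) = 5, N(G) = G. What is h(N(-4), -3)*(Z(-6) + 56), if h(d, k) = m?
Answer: 177/10 ≈ 17.700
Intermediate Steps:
Z(D) = 3 (Z(D) = -2 + 5 = 3)
m = 3/10 (m = 3*(-3*⅙ + 3*(⅕)) = 3*(-½ + ⅗) = 3*(⅒) = 3/10 ≈ 0.30000)
h(d, k) = 3/10
h(N(-4), -3)*(Z(-6) + 56) = 3*(3 + 56)/10 = (3/10)*59 = 177/10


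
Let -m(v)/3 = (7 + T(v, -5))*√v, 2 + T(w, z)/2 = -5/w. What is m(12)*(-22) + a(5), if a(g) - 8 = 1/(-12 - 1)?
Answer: 103/13 + 286*√3 ≈ 503.29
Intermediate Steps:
T(w, z) = -4 - 10/w (T(w, z) = -4 + 2*(-5/w) = -4 - 10/w)
m(v) = -3*√v*(3 - 10/v) (m(v) = -3*(7 + (-4 - 10/v))*√v = -3*(3 - 10/v)*√v = -3*√v*(3 - 10/v))
a(g) = 103/13 (a(g) = 8 + 1/(-12 - 1) = 8 + 1/(-13) = 8 - 1/13 = 103/13)
m(12)*(-22) + a(5) = (3*(10 - 3*12)/√12)*(-22) + 103/13 = (3*(√3/6)*(10 - 36))*(-22) + 103/13 = (3*(√3/6)*(-26))*(-22) + 103/13 = -13*√3*(-22) + 103/13 = 286*√3 + 103/13 = 103/13 + 286*√3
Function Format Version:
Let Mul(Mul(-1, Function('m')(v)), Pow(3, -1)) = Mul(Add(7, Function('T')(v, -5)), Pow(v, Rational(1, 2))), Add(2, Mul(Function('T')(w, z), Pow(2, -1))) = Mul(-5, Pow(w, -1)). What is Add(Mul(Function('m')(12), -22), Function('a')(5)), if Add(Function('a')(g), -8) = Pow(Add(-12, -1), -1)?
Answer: Add(Rational(103, 13), Mul(286, Pow(3, Rational(1, 2)))) ≈ 503.29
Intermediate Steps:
Function('T')(w, z) = Add(-4, Mul(-10, Pow(w, -1))) (Function('T')(w, z) = Add(-4, Mul(2, Mul(-5, Pow(w, -1)))) = Add(-4, Mul(-10, Pow(w, -1))))
Function('m')(v) = Mul(-3, Pow(v, Rational(1, 2)), Add(3, Mul(-10, Pow(v, -1)))) (Function('m')(v) = Mul(-3, Mul(Add(7, Add(-4, Mul(-10, Pow(v, -1)))), Pow(v, Rational(1, 2)))) = Mul(-3, Mul(Add(3, Mul(-10, Pow(v, -1))), Pow(v, Rational(1, 2)))) = Mul(-3, Mul(Pow(v, Rational(1, 2)), Add(3, Mul(-10, Pow(v, -1))))) = Mul(-3, Pow(v, Rational(1, 2)), Add(3, Mul(-10, Pow(v, -1)))))
Function('a')(g) = Rational(103, 13) (Function('a')(g) = Add(8, Pow(Add(-12, -1), -1)) = Add(8, Pow(-13, -1)) = Add(8, Rational(-1, 13)) = Rational(103, 13))
Add(Mul(Function('m')(12), -22), Function('a')(5)) = Add(Mul(Mul(3, Pow(12, Rational(-1, 2)), Add(10, Mul(-3, 12))), -22), Rational(103, 13)) = Add(Mul(Mul(3, Mul(Rational(1, 6), Pow(3, Rational(1, 2))), Add(10, -36)), -22), Rational(103, 13)) = Add(Mul(Mul(3, Mul(Rational(1, 6), Pow(3, Rational(1, 2))), -26), -22), Rational(103, 13)) = Add(Mul(Mul(-13, Pow(3, Rational(1, 2))), -22), Rational(103, 13)) = Add(Mul(286, Pow(3, Rational(1, 2))), Rational(103, 13)) = Add(Rational(103, 13), Mul(286, Pow(3, Rational(1, 2))))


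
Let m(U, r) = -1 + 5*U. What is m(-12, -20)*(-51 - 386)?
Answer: 26657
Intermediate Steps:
m(-12, -20)*(-51 - 386) = (-1 + 5*(-12))*(-51 - 386) = (-1 - 60)*(-437) = -61*(-437) = 26657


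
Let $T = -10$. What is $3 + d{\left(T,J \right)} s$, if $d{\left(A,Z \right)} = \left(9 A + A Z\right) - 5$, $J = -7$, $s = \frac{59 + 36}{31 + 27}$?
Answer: $- \frac{2201}{58} \approx -37.948$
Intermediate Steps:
$s = \frac{95}{58} \approx 1.6379$
$d{\left(A,Z \right)} = -5 + 9 A + A Z$
$3 + d{\left(T,J \right)} s = 3 + \left(-5 + 9 \left(-10\right) - -70\right) \frac{95}{58} = 3 + \left(-5 - 90 + 70\right) \frac{95}{58} = 3 - \frac{2375}{58} = - \frac{2201}{58}$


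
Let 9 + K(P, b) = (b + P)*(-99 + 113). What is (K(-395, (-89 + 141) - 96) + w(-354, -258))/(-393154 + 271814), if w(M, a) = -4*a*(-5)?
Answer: 2263/24268 ≈ 0.093250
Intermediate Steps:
w(M, a) = 20*a
K(P, b) = -9 + 14*P + 14*b (K(P, b) = -9 + (b + P)*(-99 + 113) = -9 + (P + b)*14 = -9 + (14*P + 14*b) = -9 + 14*P + 14*b)
(K(-395, (-89 + 141) - 96) + w(-354, -258))/(-393154 + 271814) = ((-9 + 14*(-395) + 14*((-89 + 141) - 96)) + 20*(-258))/(-393154 + 271814) = ((-9 - 5530 + 14*(52 - 96)) - 5160)/(-121340) = ((-9 - 5530 + 14*(-44)) - 5160)*(-1/121340) = ((-9 - 5530 - 616) - 5160)*(-1/121340) = (-6155 - 5160)*(-1/121340) = -11315*(-1/121340) = 2263/24268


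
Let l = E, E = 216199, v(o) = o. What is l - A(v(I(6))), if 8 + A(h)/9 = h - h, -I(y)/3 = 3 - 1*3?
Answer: 216271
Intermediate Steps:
I(y) = 0 (I(y) = -3*(3 - 1*3) = -3*(3 - 3) = -3*0 = 0)
A(h) = -72 (A(h) = -72 + 9*(h - h) = -72 + 9*0 = -72 + 0 = -72)
l = 216199
l - A(v(I(6))) = 216199 - 1*(-72) = 216199 + 72 = 216271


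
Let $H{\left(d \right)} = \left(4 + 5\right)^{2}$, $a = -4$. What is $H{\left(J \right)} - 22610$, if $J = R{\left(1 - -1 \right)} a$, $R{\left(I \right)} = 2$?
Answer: $-22529$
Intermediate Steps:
$J = -8$ ($J = 2 \left(-4\right) = -8$)
$H{\left(d \right)} = 81$ ($H{\left(d \right)} = 9^{2} = 81$)
$H{\left(J \right)} - 22610 = 81 - 22610 = -22529$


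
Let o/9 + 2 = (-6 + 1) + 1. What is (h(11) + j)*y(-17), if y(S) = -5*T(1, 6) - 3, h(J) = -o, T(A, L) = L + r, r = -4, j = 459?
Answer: -6669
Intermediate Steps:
o = -54 (o = -18 + 9*((-6 + 1) + 1) = -18 + 9*(-5 + 1) = -18 + 9*(-4) = -18 - 36 = -54)
T(A, L) = -4 + L (T(A, L) = L - 4 = -4 + L)
h(J) = 54 (h(J) = -1*(-54) = 54)
y(S) = -13 (y(S) = -5*(-4 + 6) - 3 = -5*2 - 3 = -10 - 3 = -13)
(h(11) + j)*y(-17) = (54 + 459)*(-13) = 513*(-13) = -6669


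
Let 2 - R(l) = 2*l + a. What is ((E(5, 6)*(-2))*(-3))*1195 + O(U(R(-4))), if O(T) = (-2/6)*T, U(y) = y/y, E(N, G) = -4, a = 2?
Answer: -86041/3 ≈ -28680.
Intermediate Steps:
R(l) = -2*l (R(l) = 2 - (2*l + 2) = 2 - (2 + 2*l) = 2 + (-2 - 2*l) = -2*l)
U(y) = 1
O(T) = -T/3 (O(T) = (-2*⅙)*T = -T/3)
((E(5, 6)*(-2))*(-3))*1195 + O(U(R(-4))) = (-4*(-2)*(-3))*1195 - ⅓*1 = (8*(-3))*1195 - ⅓ = -24*1195 - ⅓ = -28680 - ⅓ = -86041/3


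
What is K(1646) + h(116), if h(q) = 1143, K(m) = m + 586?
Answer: 3375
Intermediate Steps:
K(m) = 586 + m
K(1646) + h(116) = (586 + 1646) + 1143 = 2232 + 1143 = 3375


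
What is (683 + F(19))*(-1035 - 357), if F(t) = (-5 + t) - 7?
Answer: -960480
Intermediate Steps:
F(t) = -12 + t
(683 + F(19))*(-1035 - 357) = (683 + (-12 + 19))*(-1035 - 357) = (683 + 7)*(-1392) = 690*(-1392) = -960480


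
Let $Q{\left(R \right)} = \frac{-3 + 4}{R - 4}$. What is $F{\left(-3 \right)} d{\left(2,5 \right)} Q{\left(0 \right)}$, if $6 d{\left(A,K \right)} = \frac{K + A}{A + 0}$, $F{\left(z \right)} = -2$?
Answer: $\frac{7}{24} \approx 0.29167$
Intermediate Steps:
$d{\left(A,K \right)} = \frac{A + K}{6 A}$ ($d{\left(A,K \right)} = \frac{\left(K + A\right) \frac{1}{A + 0}}{6} = \frac{\left(A + K\right) \frac{1}{A}}{6} = \frac{\frac{1}{A} \left(A + K\right)}{6} = \frac{A + K}{6 A}$)
$Q{\left(R \right)} = \frac{1}{-4 + R}$ ($Q{\left(R \right)} = 1 \frac{1}{-4 + R} = \frac{1}{-4 + R}$)
$F{\left(-3 \right)} d{\left(2,5 \right)} Q{\left(0 \right)} = \frac{\left(-2\right) \frac{2 + 5}{6 \cdot 2}}{-4 + 0} = \frac{\left(-2\right) \frac{1}{6} \cdot \frac{1}{2} \cdot 7}{-4} = \left(-2\right) \frac{7}{12} \left(- \frac{1}{4}\right) = \left(- \frac{7}{6}\right) \left(- \frac{1}{4}\right) = \frac{7}{24}$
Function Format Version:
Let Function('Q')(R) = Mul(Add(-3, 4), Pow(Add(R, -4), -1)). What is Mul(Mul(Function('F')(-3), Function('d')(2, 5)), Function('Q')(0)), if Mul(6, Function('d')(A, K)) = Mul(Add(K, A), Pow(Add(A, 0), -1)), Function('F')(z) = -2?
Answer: Rational(7, 24) ≈ 0.29167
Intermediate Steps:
Function('d')(A, K) = Mul(Rational(1, 6), Pow(A, -1), Add(A, K)) (Function('d')(A, K) = Mul(Rational(1, 6), Mul(Add(K, A), Pow(Add(A, 0), -1))) = Mul(Rational(1, 6), Mul(Add(A, K), Pow(A, -1))) = Mul(Rational(1, 6), Mul(Pow(A, -1), Add(A, K))) = Mul(Rational(1, 6), Pow(A, -1), Add(A, K)))
Function('Q')(R) = Pow(Add(-4, R), -1) (Function('Q')(R) = Mul(1, Pow(Add(-4, R), -1)) = Pow(Add(-4, R), -1))
Mul(Mul(Function('F')(-3), Function('d')(2, 5)), Function('Q')(0)) = Mul(Mul(-2, Mul(Rational(1, 6), Pow(2, -1), Add(2, 5))), Pow(Add(-4, 0), -1)) = Mul(Mul(-2, Mul(Rational(1, 6), Rational(1, 2), 7)), Pow(-4, -1)) = Mul(Mul(-2, Rational(7, 12)), Rational(-1, 4)) = Mul(Rational(-7, 6), Rational(-1, 4)) = Rational(7, 24)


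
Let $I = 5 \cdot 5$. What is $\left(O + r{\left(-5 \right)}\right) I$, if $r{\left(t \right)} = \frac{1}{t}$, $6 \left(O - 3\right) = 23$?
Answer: $\frac{995}{6} \approx 165.83$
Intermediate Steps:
$O = \frac{41}{6}$ ($O = 3 + \frac{1}{6} \cdot 23 = 3 + \frac{23}{6} = \frac{41}{6} \approx 6.8333$)
$I = 25$
$\left(O + r{\left(-5 \right)}\right) I = \left(\frac{41}{6} + \frac{1}{-5}\right) 25 = \left(\frac{41}{6} - \frac{1}{5}\right) 25 = \frac{199}{30} \cdot 25 = \frac{995}{6}$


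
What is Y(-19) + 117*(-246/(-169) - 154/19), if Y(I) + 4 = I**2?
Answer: -103989/247 ≈ -421.01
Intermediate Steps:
Y(I) = -4 + I**2
Y(-19) + 117*(-246/(-169) - 154/19) = (-4 + (-19)**2) + 117*(-246/(-169) - 154/19) = (-4 + 361) + 117*(-246*(-1/169) - 154*1/19) = 357 + 117*(246/169 - 154/19) = 357 + 117*(-21352/3211) = 357 - 192168/247 = -103989/247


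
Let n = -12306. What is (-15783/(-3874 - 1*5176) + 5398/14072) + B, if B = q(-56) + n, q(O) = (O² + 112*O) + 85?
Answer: -488866892731/31837900 ≈ -15355.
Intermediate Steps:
q(O) = 85 + O² + 112*O
B = -15357 (B = (85 + (-56)² + 112*(-56)) - 12306 = (85 + 3136 - 6272) - 12306 = -3051 - 12306 = -15357)
(-15783/(-3874 - 1*5176) + 5398/14072) + B = (-15783/(-3874 - 1*5176) + 5398/14072) - 15357 = (-15783/(-3874 - 5176) + 5398*(1/14072)) - 15357 = (-15783/(-9050) + 2699/7036) - 15357 = (-15783*(-1/9050) + 2699/7036) - 15357 = (15783/9050 + 2699/7036) - 15357 = 67737569/31837900 - 15357 = -488866892731/31837900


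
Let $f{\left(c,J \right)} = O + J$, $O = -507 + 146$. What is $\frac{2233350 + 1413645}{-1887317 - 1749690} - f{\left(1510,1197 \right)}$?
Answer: $- \frac{276744077}{330637} \approx -837.0$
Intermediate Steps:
$O = -361$
$f{\left(c,J \right)} = -361 + J$
$\frac{2233350 + 1413645}{-1887317 - 1749690} - f{\left(1510,1197 \right)} = \frac{2233350 + 1413645}{-1887317 - 1749690} - \left(-361 + 1197\right) = \frac{3646995}{-3637007} - 836 = 3646995 \left(- \frac{1}{3637007}\right) - 836 = - \frac{331545}{330637} - 836 = - \frac{276744077}{330637}$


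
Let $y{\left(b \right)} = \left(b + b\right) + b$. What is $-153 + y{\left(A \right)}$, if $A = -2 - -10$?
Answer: $-129$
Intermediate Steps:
$A = 8$ ($A = -2 + 10 = 8$)
$y{\left(b \right)} = 3 b$ ($y{\left(b \right)} = 2 b + b = 3 b$)
$-153 + y{\left(A \right)} = -153 + 3 \cdot 8 = -153 + 24 = -129$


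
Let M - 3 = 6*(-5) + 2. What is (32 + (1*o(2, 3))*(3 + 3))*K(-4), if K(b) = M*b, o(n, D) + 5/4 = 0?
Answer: 2450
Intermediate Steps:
M = -25 (M = 3 + (6*(-5) + 2) = 3 + (-30 + 2) = 3 - 28 = -25)
o(n, D) = -5/4 (o(n, D) = -5/4 + 0 = -5/4)
K(b) = -25*b
(32 + (1*o(2, 3))*(3 + 3))*K(-4) = (32 + (1*(-5/4))*(3 + 3))*(-25*(-4)) = (32 - 5/4*6)*100 = (32 - 15/2)*100 = (49/2)*100 = 2450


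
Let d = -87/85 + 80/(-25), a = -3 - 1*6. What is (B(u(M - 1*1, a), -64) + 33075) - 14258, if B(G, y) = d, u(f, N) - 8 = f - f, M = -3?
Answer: 1599086/85 ≈ 18813.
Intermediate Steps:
a = -9 (a = -3 - 6 = -9)
d = -359/85 (d = -87*1/85 + 80*(-1/25) = -87/85 - 16/5 = -359/85 ≈ -4.2235)
u(f, N) = 8 (u(f, N) = 8 + (f - f) = 8 + 0 = 8)
B(G, y) = -359/85
(B(u(M - 1*1, a), -64) + 33075) - 14258 = (-359/85 + 33075) - 14258 = 2811016/85 - 14258 = 1599086/85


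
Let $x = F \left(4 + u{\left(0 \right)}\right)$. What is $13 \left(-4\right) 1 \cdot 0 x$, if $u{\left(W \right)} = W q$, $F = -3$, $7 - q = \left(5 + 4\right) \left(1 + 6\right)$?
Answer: $0$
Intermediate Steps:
$q = -56$ ($q = 7 - \left(5 + 4\right) \left(1 + 6\right) = 7 - 9 \cdot 7 = 7 - 63 = -56$)
$u{\left(W \right)} = - 56 W$ ($u{\left(W \right)} = W \left(-56\right) = - 56 W$)
$x = -12$ ($x = - 3 \left(4 - 0\right) = - 3 \left(4 + 0\right) = \left(-3\right) 4 = -12$)
$13 \left(-4\right) 1 \cdot 0 x = 13 \left(-4\right) 1 \cdot 0 \left(-12\right) = 13 \left(\left(-4\right) 0\right) \left(-12\right) = 13 \cdot 0 \left(-12\right) = 0 \left(-12\right) = 0$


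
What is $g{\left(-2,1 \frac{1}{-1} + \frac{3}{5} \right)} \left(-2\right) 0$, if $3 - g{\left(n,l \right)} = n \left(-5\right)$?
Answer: $0$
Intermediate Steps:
$g{\left(n,l \right)} = 3 + 5 n$ ($g{\left(n,l \right)} = 3 - n \left(-5\right) = 3 - - 5 n = 3 + 5 n$)
$g{\left(-2,1 \frac{1}{-1} + \frac{3}{5} \right)} \left(-2\right) 0 = \left(3 + 5 \left(-2\right)\right) \left(-2\right) 0 = \left(3 - 10\right) \left(-2\right) 0 = \left(-7\right) \left(-2\right) 0 = 14 \cdot 0 = 0$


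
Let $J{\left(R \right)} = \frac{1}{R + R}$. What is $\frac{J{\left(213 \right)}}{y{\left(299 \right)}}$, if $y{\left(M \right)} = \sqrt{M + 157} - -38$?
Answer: $\frac{1}{11076} - \frac{\sqrt{114}}{210444} \approx 3.9549 \cdot 10^{-5}$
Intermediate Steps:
$y{\left(M \right)} = 38 + \sqrt{157 + M}$ ($y{\left(M \right)} = \sqrt{157 + M} + 38 = 38 + \sqrt{157 + M}$)
$J{\left(R \right)} = \frac{1}{2 R}$
$\frac{J{\left(213 \right)}}{y{\left(299 \right)}} = \frac{\frac{1}{2} \cdot \frac{1}{213}}{38 + \sqrt{157 + 299}} = \frac{\frac{1}{2} \cdot \frac{1}{213}}{38 + \sqrt{456}} = \frac{1}{426 \left(38 + 2 \sqrt{114}\right)}$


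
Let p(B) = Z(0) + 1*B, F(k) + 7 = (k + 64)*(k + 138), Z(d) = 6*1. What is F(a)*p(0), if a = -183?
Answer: 32088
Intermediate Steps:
Z(d) = 6
F(k) = -7 + (64 + k)*(138 + k) (F(k) = -7 + (k + 64)*(k + 138) = -7 + (64 + k)*(138 + k))
p(B) = 6 + B (p(B) = 6 + 1*B = 6 + B)
F(a)*p(0) = (8825 + (-183)² + 202*(-183))*(6 + 0) = (8825 + 33489 - 36966)*6 = 5348*6 = 32088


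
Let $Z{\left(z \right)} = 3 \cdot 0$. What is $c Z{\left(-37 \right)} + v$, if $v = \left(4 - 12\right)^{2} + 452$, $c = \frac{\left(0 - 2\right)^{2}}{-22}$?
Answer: $516$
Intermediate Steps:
$Z{\left(z \right)} = 0$
$c = - \frac{2}{11}$ ($c = \left(-2\right)^{2} \left(- \frac{1}{22}\right) = 4 \left(- \frac{1}{22}\right) = - \frac{2}{11} \approx -0.18182$)
$v = 516$ ($v = \left(-8\right)^{2} + 452 = 64 + 452 = 516$)
$c Z{\left(-37 \right)} + v = \left(- \frac{2}{11}\right) 0 + 516 = 0 + 516 = 516$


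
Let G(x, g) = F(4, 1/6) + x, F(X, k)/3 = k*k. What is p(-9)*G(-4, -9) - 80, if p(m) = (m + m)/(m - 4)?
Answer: -2221/26 ≈ -85.423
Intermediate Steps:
p(m) = 2*m/(-4 + m) (p(m) = (2*m)/(-4 + m) = 2*m/(-4 + m))
F(X, k) = 3*k² (F(X, k) = 3*(k*k) = 3*k²)
G(x, g) = 1/12 + x (G(x, g) = 3*(1/6)² + x = 3*(⅙)² + x = 3*(1/36) + x = 1/12 + x)
p(-9)*G(-4, -9) - 80 = (2*(-9)/(-4 - 9))*(1/12 - 4) - 80 = (2*(-9)/(-13))*(-47/12) - 80 = (2*(-9)*(-1/13))*(-47/12) - 80 = (18/13)*(-47/12) - 80 = -141/26 - 80 = -2221/26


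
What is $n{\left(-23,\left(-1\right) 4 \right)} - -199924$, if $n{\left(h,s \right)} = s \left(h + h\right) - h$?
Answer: $200131$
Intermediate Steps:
$n{\left(h,s \right)} = - h + 2 h s$ ($n{\left(h,s \right)} = s 2 h - h = 2 h s - h = - h + 2 h s$)
$n{\left(-23,\left(-1\right) 4 \right)} - -199924 = - 23 \left(-1 + 2 \left(\left(-1\right) 4\right)\right) - -199924 = - 23 \left(-1 + 2 \left(-4\right)\right) + 199924 = - 23 \left(-1 - 8\right) + 199924 = \left(-23\right) \left(-9\right) + 199924 = 207 + 199924 = 200131$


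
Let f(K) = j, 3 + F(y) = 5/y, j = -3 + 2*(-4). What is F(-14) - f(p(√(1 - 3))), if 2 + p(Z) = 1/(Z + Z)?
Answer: 107/14 ≈ 7.6429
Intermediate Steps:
j = -11 (j = -3 - 8 = -11)
p(Z) = -2 + 1/(2*Z) (p(Z) = -2 + 1/(Z + Z) = -2 + 1/(2*Z))
F(y) = -3 + 5/y
f(K) = -11
F(-14) - f(p(√(1 - 3))) = (-3 + 5/(-14)) - 1*(-11) = (-3 + 5*(-1/14)) + 11 = (-3 - 5/14) + 11 = -47/14 + 11 = 107/14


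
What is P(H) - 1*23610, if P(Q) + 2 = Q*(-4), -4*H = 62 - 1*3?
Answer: -23553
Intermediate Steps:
H = -59/4 (H = -(62 - 1*3)/4 = -(62 - 3)/4 = -¼*59 = -59/4 ≈ -14.750)
P(Q) = -2 - 4*Q (P(Q) = -2 + Q*(-4) = -2 - 4*Q)
P(H) - 1*23610 = (-2 - 4*(-59/4)) - 1*23610 = (-2 + 59) - 23610 = 57 - 23610 = -23553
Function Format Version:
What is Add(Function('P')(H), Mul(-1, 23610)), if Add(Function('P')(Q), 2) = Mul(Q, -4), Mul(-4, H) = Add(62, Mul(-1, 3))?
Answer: -23553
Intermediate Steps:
H = Rational(-59, 4) (H = Mul(Rational(-1, 4), Add(62, Mul(-1, 3))) = Mul(Rational(-1, 4), Add(62, -3)) = Mul(Rational(-1, 4), 59) = Rational(-59, 4) ≈ -14.750)
Function('P')(Q) = Add(-2, Mul(-4, Q)) (Function('P')(Q) = Add(-2, Mul(Q, -4)) = Add(-2, Mul(-4, Q)))
Add(Function('P')(H), Mul(-1, 23610)) = Add(Add(-2, Mul(-4, Rational(-59, 4))), Mul(-1, 23610)) = Add(Add(-2, 59), -23610) = Add(57, -23610) = -23553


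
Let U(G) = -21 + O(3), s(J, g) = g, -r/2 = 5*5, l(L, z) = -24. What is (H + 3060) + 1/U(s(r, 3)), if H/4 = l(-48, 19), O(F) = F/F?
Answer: 59279/20 ≈ 2963.9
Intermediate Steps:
r = -50 (r = -10*5 = -2*25 = -50)
O(F) = 1
U(G) = -20 (U(G) = -21 + 1 = -20)
H = -96 (H = 4*(-24) = -96)
(H + 3060) + 1/U(s(r, 3)) = (-96 + 3060) + 1/(-20) = 2964 - 1/20 = 59279/20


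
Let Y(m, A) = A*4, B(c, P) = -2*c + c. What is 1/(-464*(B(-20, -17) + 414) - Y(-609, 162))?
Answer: -1/202024 ≈ -4.9499e-6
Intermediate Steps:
B(c, P) = -c
Y(m, A) = 4*A
1/(-464*(B(-20, -17) + 414) - Y(-609, 162)) = 1/(-464*(-1*(-20) + 414) - 4*162) = 1/(-464*(20 + 414) - 1*648) = 1/(-464*434 - 648) = 1/(-201376 - 648) = 1/(-202024) = -1/202024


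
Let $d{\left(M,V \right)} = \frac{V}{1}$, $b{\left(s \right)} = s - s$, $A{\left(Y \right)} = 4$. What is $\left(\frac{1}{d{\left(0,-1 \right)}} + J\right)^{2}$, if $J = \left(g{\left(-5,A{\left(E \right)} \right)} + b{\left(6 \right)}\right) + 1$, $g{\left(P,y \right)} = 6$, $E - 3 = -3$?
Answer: $36$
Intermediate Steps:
$E = 0$ ($E = 3 - 3 = 0$)
$b{\left(s \right)} = 0$
$d{\left(M,V \right)} = V$ ($d{\left(M,V \right)} = V 1 = V$)
$J = 7$ ($J = \left(6 + 0\right) + 1 = 6 + 1 = 7$)
$\left(\frac{1}{d{\left(0,-1 \right)}} + J\right)^{2} = \left(\frac{1}{-1} + 7\right)^{2} = \left(-1 + 7\right)^{2} = 6^{2} = 36$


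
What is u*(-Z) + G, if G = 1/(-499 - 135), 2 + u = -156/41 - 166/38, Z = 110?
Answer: 552688721/493886 ≈ 1119.1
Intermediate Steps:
u = -7925/779 (u = -2 + (-156/41 - 166/38) = -2 + (-156*1/41 - 166*1/38) = -2 + (-156/41 - 83/19) = -2 - 6367/779 = -7925/779 ≈ -10.173)
G = -1/634 (G = 1/(-634) = -1/634 ≈ -0.0015773)
u*(-Z) + G = -(-7925)*110/779 - 1/634 = -7925/779*(-110) - 1/634 = 871750/779 - 1/634 = 552688721/493886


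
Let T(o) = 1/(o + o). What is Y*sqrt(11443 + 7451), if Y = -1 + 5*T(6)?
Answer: -7*sqrt(18894)/12 ≈ -80.182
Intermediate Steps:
T(o) = 1/(2*o)
Y = -7/12 (Y = -1 + 5*((1/2)/6) = -1 + 5*((1/2)*(1/6)) = -1 + 5*(1/12) = -1 + 5/12 = -7/12 ≈ -0.58333)
Y*sqrt(11443 + 7451) = -7*sqrt(11443 + 7451)/12 = -7*sqrt(18894)/12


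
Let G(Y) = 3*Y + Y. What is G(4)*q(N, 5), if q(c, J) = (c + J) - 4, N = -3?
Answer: -32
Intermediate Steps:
G(Y) = 4*Y
q(c, J) = -4 + J + c (q(c, J) = (J + c) - 4 = -4 + J + c)
G(4)*q(N, 5) = (4*4)*(-4 + 5 - 3) = 16*(-2) = -32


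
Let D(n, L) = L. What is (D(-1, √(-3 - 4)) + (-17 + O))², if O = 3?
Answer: (14 - I*√7)² ≈ 189.0 - 74.081*I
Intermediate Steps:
(D(-1, √(-3 - 4)) + (-17 + O))² = (√(-3 - 4) + (-17 + 3))² = (√(-7) - 14)² = (I*√7 - 14)² = (-14 + I*√7)²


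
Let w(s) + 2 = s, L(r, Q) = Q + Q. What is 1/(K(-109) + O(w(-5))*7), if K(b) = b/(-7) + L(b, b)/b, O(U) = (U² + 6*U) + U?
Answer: 7/123 ≈ 0.056911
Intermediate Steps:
L(r, Q) = 2*Q
w(s) = -2 + s
O(U) = U² + 7*U
K(b) = 2 - b/7 (K(b) = b/(-7) + (2*b)/b = b*(-⅐) + 2 = -b/7 + 2 = 2 - b/7)
1/(K(-109) + O(w(-5))*7) = 1/((2 - ⅐*(-109)) + ((-2 - 5)*(7 + (-2 - 5)))*7) = 1/((2 + 109/7) - 7*(7 - 7)*7) = 1/(123/7 - 7*0*7) = 1/(123/7 + 0*7) = 1/(123/7 + 0) = 1/(123/7) = 7/123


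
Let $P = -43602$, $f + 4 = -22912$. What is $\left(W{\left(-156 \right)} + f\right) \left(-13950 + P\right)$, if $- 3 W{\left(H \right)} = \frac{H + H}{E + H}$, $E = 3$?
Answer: $\frac{67263938368}{51} \approx 1.3189 \cdot 10^{9}$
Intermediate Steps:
$f = -22916$ ($f = -4 - 22912 = -22916$)
$W{\left(H \right)} = - \frac{2 H}{3 \left(3 + H\right)}$ ($W{\left(H \right)} = - \frac{\left(H + H\right) \frac{1}{3 + H}}{3} = - \frac{2 H \frac{1}{3 + H}}{3} = - \frac{2 H}{3 \left(3 + H\right)}$)
$\left(W{\left(-156 \right)} + f\right) \left(-13950 + P\right) = \left(\left(-2\right) \left(-156\right) \frac{1}{9 + 3 \left(-156\right)} - 22916\right) \left(-13950 - 43602\right) = \left(\left(-2\right) \left(-156\right) \frac{1}{9 - 468} - 22916\right) \left(-57552\right) = \left(\left(-2\right) \left(-156\right) \frac{1}{-459} - 22916\right) \left(-57552\right) = \left(\left(-2\right) \left(-156\right) \left(- \frac{1}{459}\right) - 22916\right) \left(-57552\right) = \left(- \frac{104}{153} - 22916\right) \left(-57552\right) = \left(- \frac{3506252}{153}\right) \left(-57552\right) = \frac{67263938368}{51}$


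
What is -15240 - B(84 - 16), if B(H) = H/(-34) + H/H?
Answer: -15239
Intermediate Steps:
B(H) = 1 - H/34 (B(H) = H*(-1/34) + 1 = -H/34 + 1 = 1 - H/34)
-15240 - B(84 - 16) = -15240 - (1 - (84 - 16)/34) = -15240 - (1 - 1/34*68) = -15240 - (1 - 2) = -15240 - 1*(-1) = -15240 + 1 = -15239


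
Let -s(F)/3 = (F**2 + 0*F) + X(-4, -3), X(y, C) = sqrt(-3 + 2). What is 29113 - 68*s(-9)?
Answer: 45637 + 204*I ≈ 45637.0 + 204.0*I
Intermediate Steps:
X(y, C) = I (X(y, C) = sqrt(-1) = I)
s(F) = -3*I - 3*F**2 (s(F) = -3*((F**2 + 0*F) + I) = -3*((F**2 + 0) + I) = -3*(F**2 + I) = -3*(I + F**2) = -3*I - 3*F**2)
29113 - 68*s(-9) = 29113 - 68*(-3*I - 3*(-9)**2) = 29113 - 68*(-3*I - 3*81) = 29113 - 68*(-3*I - 243) = 29113 - 68*(-243 - 3*I) = 29113 + (16524 + 204*I) = 45637 + 204*I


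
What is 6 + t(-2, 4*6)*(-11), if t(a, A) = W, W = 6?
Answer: -60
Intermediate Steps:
t(a, A) = 6
6 + t(-2, 4*6)*(-11) = 6 + 6*(-11) = 6 - 66 = -60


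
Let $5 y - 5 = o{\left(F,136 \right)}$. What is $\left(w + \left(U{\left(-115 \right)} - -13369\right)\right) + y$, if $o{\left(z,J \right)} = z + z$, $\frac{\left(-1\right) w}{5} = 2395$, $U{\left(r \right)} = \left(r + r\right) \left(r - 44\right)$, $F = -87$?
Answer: $\frac{189651}{5} \approx 37930.0$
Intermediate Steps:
$U{\left(r \right)} = 2 r \left(-44 + r\right)$
$w = -11975$ ($w = \left(-5\right) 2395 = -11975$)
$o{\left(z,J \right)} = 2 z$
$y = - \frac{169}{5}$ ($y = 1 + \frac{2 \left(-87\right)}{5} = 1 + \frac{1}{5} \left(-174\right) = 1 - \frac{174}{5} = - \frac{169}{5} \approx -33.8$)
$\left(w + \left(U{\left(-115 \right)} - -13369\right)\right) + y = \left(-11975 - \left(-13369 + 230 \left(-44 - 115\right)\right)\right) - \frac{169}{5} = \left(-11975 + \left(2 \left(-115\right) \left(-159\right) + 13369\right)\right) - \frac{169}{5} = \left(-11975 + \left(36570 + 13369\right)\right) - \frac{169}{5} = \left(-11975 + 49939\right) - \frac{169}{5} = 37964 - \frac{169}{5} = \frac{189651}{5}$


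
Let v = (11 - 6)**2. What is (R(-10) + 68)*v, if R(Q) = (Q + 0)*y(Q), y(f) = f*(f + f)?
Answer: -48300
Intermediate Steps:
y(f) = 2*f**2 (y(f) = f*(2*f) = 2*f**2)
v = 25 (v = 5**2 = 25)
R(Q) = 2*Q**3 (R(Q) = (Q + 0)*(2*Q**2) = Q*(2*Q**2) = 2*Q**3)
(R(-10) + 68)*v = (2*(-10)**3 + 68)*25 = (2*(-1000) + 68)*25 = (-2000 + 68)*25 = -1932*25 = -48300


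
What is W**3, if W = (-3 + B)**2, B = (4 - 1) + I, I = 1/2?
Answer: 1/64 ≈ 0.015625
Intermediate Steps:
I = 1/2 ≈ 0.50000
B = 7/2 (B = (4 - 1) + 1/2 = 3 + 1/2 = 7/2 ≈ 3.5000)
W = 1/4 (W = (-3 + 7/2)**2 = (1/2)**2 = 1/4 ≈ 0.25000)
W**3 = (1/4)**3 = 1/64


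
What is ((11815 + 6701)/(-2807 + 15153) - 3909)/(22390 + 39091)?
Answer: -3445857/54217459 ≈ -0.063556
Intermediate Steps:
((11815 + 6701)/(-2807 + 15153) - 3909)/(22390 + 39091) = (18516/12346 - 3909)/61481 = (18516*(1/12346) - 3909)*(1/61481) = (9258/6173 - 3909)*(1/61481) = -24120999/6173*1/61481 = -3445857/54217459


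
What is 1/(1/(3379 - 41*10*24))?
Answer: -6461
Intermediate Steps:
1/(1/(3379 - 41*10*24)) = 1/(1/(3379 - 410*24)) = 1/(1/(3379 - 9840)) = 1/(1/(-6461)) = 1/(-1/6461) = -6461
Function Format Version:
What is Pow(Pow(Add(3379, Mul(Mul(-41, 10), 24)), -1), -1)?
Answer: -6461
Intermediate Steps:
Pow(Pow(Add(3379, Mul(Mul(-41, 10), 24)), -1), -1) = Pow(Pow(Add(3379, Mul(-410, 24)), -1), -1) = Pow(Pow(Add(3379, -9840), -1), -1) = Pow(Pow(-6461, -1), -1) = Pow(Rational(-1, 6461), -1) = -6461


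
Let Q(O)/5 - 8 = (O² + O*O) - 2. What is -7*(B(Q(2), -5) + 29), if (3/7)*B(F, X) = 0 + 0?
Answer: -203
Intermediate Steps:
Q(O) = 30 + 10*O² (Q(O) = 40 + 5*((O² + O*O) - 2) = 40 + 5*((O² + O²) - 2) = 40 + 5*(2*O² - 2) = 40 + 5*(-2 + 2*O²) = 40 + (-10 + 10*O²) = 30 + 10*O²)
B(F, X) = 0 (B(F, X) = 7*(0 + 0)/3 = (7/3)*0 = 0)
-7*(B(Q(2), -5) + 29) = -7*(0 + 29) = -7*29 = -203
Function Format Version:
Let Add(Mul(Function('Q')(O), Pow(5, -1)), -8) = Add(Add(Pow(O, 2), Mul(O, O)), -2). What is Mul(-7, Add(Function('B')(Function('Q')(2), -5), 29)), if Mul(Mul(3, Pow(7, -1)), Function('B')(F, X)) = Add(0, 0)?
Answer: -203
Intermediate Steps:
Function('Q')(O) = Add(30, Mul(10, Pow(O, 2))) (Function('Q')(O) = Add(40, Mul(5, Add(Add(Pow(O, 2), Mul(O, O)), -2))) = Add(40, Mul(5, Add(Add(Pow(O, 2), Pow(O, 2)), -2))) = Add(40, Mul(5, Add(Mul(2, Pow(O, 2)), -2))) = Add(40, Mul(5, Add(-2, Mul(2, Pow(O, 2))))) = Add(40, Add(-10, Mul(10, Pow(O, 2)))) = Add(30, Mul(10, Pow(O, 2))))
Function('B')(F, X) = 0 (Function('B')(F, X) = Mul(Rational(7, 3), Add(0, 0)) = Mul(Rational(7, 3), 0) = 0)
Mul(-7, Add(Function('B')(Function('Q')(2), -5), 29)) = Mul(-7, Add(0, 29)) = Mul(-7, 29) = -203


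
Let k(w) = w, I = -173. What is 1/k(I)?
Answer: -1/173 ≈ -0.0057803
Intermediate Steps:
1/k(I) = 1/(-173) = -1/173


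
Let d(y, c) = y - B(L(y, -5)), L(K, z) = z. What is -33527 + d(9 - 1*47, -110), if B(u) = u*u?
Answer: -33590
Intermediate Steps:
B(u) = u²
d(y, c) = -25 + y (d(y, c) = y - 1*(-5)² = y - 1*25 = y - 25 = -25 + y)
-33527 + d(9 - 1*47, -110) = -33527 + (-25 + (9 - 1*47)) = -33527 + (-25 + (9 - 47)) = -33527 + (-25 - 38) = -33527 - 63 = -33590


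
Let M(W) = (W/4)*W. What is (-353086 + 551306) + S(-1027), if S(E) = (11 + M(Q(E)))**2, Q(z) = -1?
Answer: 3173545/16 ≈ 1.9835e+5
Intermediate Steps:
M(W) = W**2/4 (M(W) = (W*(1/4))*W = (W/4)*W = W**2/4)
S(E) = 2025/16 (S(E) = (11 + (1/4)*(-1)**2)**2 = (11 + (1/4)*1)**2 = (11 + 1/4)**2 = (45/4)**2 = 2025/16)
(-353086 + 551306) + S(-1027) = (-353086 + 551306) + 2025/16 = 198220 + 2025/16 = 3173545/16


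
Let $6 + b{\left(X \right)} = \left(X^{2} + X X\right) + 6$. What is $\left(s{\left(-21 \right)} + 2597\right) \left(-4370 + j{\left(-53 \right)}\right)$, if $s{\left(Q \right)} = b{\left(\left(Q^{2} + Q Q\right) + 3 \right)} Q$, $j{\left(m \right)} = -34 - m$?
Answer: $143116803403$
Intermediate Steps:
$b{\left(X \right)} = 2 X^{2}$ ($b{\left(X \right)} = -6 + \left(\left(X^{2} + X X\right) + 6\right) = -6 + \left(\left(X^{2} + X^{2}\right) + 6\right) = -6 + \left(2 X^{2} + 6\right) = -6 + \left(6 + 2 X^{2}\right) = 2 X^{2}$)
$s{\left(Q \right)} = 2 Q \left(3 + 2 Q^{2}\right)^{2}$ ($s{\left(Q \right)} = 2 \left(\left(Q^{2} + Q Q\right) + 3\right)^{2} Q = 2 \left(\left(Q^{2} + Q^{2}\right) + 3\right)^{2} Q = 2 \left(2 Q^{2} + 3\right)^{2} Q = 2 \left(3 + 2 Q^{2}\right)^{2} Q = 2 Q \left(3 + 2 Q^{2}\right)^{2}$)
$\left(s{\left(-21 \right)} + 2597\right) \left(-4370 + j{\left(-53 \right)}\right) = \left(2 \left(-21\right) \left(3 + 2 \left(-21\right)^{2}\right)^{2} + 2597\right) \left(-4370 - -19\right) = \left(2 \left(-21\right) \left(3 + 2 \cdot 441\right)^{2} + 2597\right) \left(-4370 + \left(-34 + 53\right)\right) = \left(2 \left(-21\right) \left(3 + 882\right)^{2} + 2597\right) \left(-4370 + 19\right) = \left(2 \left(-21\right) 885^{2} + 2597\right) \left(-4351\right) = \left(2 \left(-21\right) 783225 + 2597\right) \left(-4351\right) = \left(-32895450 + 2597\right) \left(-4351\right) = \left(-32892853\right) \left(-4351\right) = 143116803403$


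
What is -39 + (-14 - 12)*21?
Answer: -585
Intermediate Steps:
-39 + (-14 - 12)*21 = -39 - 26*21 = -39 - 546 = -585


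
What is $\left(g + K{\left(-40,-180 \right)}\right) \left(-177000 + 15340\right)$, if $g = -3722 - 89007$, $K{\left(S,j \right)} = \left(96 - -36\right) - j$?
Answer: $14940132220$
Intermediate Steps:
$K{\left(S,j \right)} = 132 - j$ ($K{\left(S,j \right)} = \left(96 + 36\right) - j = 132 - j$)
$g = -92729$ ($g = -3722 - 89007 = -92729$)
$\left(g + K{\left(-40,-180 \right)}\right) \left(-177000 + 15340\right) = \left(-92729 + \left(132 - -180\right)\right) \left(-177000 + 15340\right) = \left(-92729 + \left(132 + 180\right)\right) \left(-161660\right) = \left(-92729 + 312\right) \left(-161660\right) = \left(-92417\right) \left(-161660\right) = 14940132220$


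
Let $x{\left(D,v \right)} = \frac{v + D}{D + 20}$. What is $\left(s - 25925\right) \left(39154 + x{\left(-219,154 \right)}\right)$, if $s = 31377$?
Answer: $\frac{42480408372}{199} \approx 2.1347 \cdot 10^{8}$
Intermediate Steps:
$x{\left(D,v \right)} = \frac{D + v}{20 + D}$
$\left(s - 25925\right) \left(39154 + x{\left(-219,154 \right)}\right) = \left(31377 - 25925\right) \left(39154 + \frac{-219 + 154}{20 - 219}\right) = 5452 \left(39154 + \frac{1}{-199} \left(-65\right)\right) = 5452 \left(39154 - - \frac{65}{199}\right) = 5452 \left(39154 + \frac{65}{199}\right) = 5452 \cdot \frac{7791711}{199} = \frac{42480408372}{199}$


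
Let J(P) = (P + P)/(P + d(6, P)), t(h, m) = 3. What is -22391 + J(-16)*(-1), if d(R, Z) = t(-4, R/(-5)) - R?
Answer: -425461/19 ≈ -22393.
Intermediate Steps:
d(R, Z) = 3 - R
J(P) = 2*P/(-3 + P) (J(P) = (P + P)/(P + (3 - 1*6)) = (2*P)/(P + (3 - 6)) = (2*P)/(P - 3) = (2*P)/(-3 + P) = 2*P/(-3 + P))
-22391 + J(-16)*(-1) = -22391 + (2*(-16)/(-3 - 16))*(-1) = -22391 + (2*(-16)/(-19))*(-1) = -22391 + (2*(-16)*(-1/19))*(-1) = -22391 + (32/19)*(-1) = -22391 - 32/19 = -425461/19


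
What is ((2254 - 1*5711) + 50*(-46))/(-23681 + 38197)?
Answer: -303/764 ≈ -0.39660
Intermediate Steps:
((2254 - 1*5711) + 50*(-46))/(-23681 + 38197) = ((2254 - 5711) - 2300)/14516 = (-3457 - 2300)*(1/14516) = -5757*1/14516 = -303/764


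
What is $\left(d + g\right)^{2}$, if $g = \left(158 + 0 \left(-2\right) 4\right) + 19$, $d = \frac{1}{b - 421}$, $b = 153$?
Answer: $\frac{2250079225}{71824} \approx 31328.0$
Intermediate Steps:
$d = - \frac{1}{268}$ ($d = \frac{1}{153 - 421} = \frac{1}{-268} = - \frac{1}{268} \approx -0.0037313$)
$g = 177$ ($g = \left(158 + 0 \cdot 4\right) + 19 = \left(158 + 0\right) + 19 = 158 + 19 = 177$)
$\left(d + g\right)^{2} = \left(- \frac{1}{268} + 177\right)^{2} = \left(\frac{47435}{268}\right)^{2} = \frac{2250079225}{71824}$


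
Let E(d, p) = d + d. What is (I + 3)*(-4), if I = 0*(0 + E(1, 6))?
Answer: -12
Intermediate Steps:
E(d, p) = 2*d
I = 0 (I = 0*(0 + 2*1) = 0*(0 + 2) = 0*2 = 0)
(I + 3)*(-4) = (0 + 3)*(-4) = 3*(-4) = -12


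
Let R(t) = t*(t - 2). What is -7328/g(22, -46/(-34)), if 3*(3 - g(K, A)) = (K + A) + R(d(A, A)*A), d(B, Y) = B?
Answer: 1836125664/1172851 ≈ 1565.5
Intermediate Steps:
R(t) = t*(-2 + t)
g(K, A) = 3 - A/3 - K/3 - A²*(-2 + A²)/3 (g(K, A) = 3 - ((K + A) + (A*A)*(-2 + A*A))/3 = 3 - ((A + K) + A²*(-2 + A²))/3 = 3 - (A + K + A²*(-2 + A²))/3 = 3 + (-A/3 - K/3 - A²*(-2 + A²)/3) = 3 - A/3 - K/3 - A²*(-2 + A²)/3)
-7328/g(22, -46/(-34)) = -7328/(3 - (-46)/(3*(-34)) - ⅓*22 + (-46/(-34))²*(2 - (-46/(-34))²)/3) = -7328/(3 - (-46)*(-1)/(3*34) - 22/3 + (-46*(-1/34))²*(2 - (-46*(-1/34))²)/3) = -7328/(3 - ⅓*23/17 - 22/3 + (23/17)²*(2 - (23/17)²)/3) = -7328/(3 - 23/51 - 22/3 + (⅓)*(529/289)*(2 - 1*529/289)) = -7328/(3 - 23/51 - 22/3 + (⅓)*(529/289)*(2 - 529/289)) = -7328/(3 - 23/51 - 22/3 + (⅓)*(529/289)*(49/289)) = -7328/(3 - 23/51 - 22/3 + 25921/250563) = -7328/(-1172851/250563) = -7328*(-250563/1172851) = 1836125664/1172851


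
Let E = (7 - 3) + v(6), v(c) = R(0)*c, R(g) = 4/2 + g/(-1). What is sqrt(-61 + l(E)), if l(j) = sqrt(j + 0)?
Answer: I*sqrt(57) ≈ 7.5498*I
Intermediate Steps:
R(g) = 2 - g (R(g) = 4*(1/2) + g*(-1) = 2 - g)
v(c) = 2*c (v(c) = (2 - 1*0)*c = (2 + 0)*c = 2*c)
E = 16 (E = (7 - 3) + 2*6 = 4 + 12 = 16)
l(j) = sqrt(j)
sqrt(-61 + l(E)) = sqrt(-61 + sqrt(16)) = sqrt(-61 + 4) = sqrt(-57) = I*sqrt(57)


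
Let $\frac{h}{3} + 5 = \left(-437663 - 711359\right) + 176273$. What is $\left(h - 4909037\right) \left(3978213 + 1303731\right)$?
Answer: $-41343354989256$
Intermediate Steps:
$h = -2918262$ ($h = -15 + 3 \left(\left(-437663 - 711359\right) + 176273\right) = -15 + 3 \left(-1149022 + 176273\right) = -15 + 3 \left(-972749\right) = -15 - 2918247 = -2918262$)
$\left(h - 4909037\right) \left(3978213 + 1303731\right) = \left(-2918262 - 4909037\right) \left(3978213 + 1303731\right) = \left(-7827299\right) 5281944 = -41343354989256$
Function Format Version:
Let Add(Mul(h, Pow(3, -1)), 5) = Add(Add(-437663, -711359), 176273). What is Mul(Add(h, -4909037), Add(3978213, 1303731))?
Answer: -41343354989256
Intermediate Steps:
h = -2918262 (h = Add(-15, Mul(3, Add(Add(-437663, -711359), 176273))) = Add(-15, Mul(3, Add(-1149022, 176273))) = Add(-15, Mul(3, -972749)) = Add(-15, -2918247) = -2918262)
Mul(Add(h, -4909037), Add(3978213, 1303731)) = Mul(Add(-2918262, -4909037), Add(3978213, 1303731)) = Mul(-7827299, 5281944) = -41343354989256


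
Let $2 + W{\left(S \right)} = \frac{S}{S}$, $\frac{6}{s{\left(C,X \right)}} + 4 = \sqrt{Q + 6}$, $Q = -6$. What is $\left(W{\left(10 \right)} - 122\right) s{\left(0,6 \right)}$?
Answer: $\frac{369}{2} \approx 184.5$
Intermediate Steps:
$s{\left(C,X \right)} = - \frac{3}{2}$ ($s{\left(C,X \right)} = \frac{6}{-4 + \sqrt{-6 + 6}} = \frac{6}{-4 + \sqrt{0}} = \frac{6}{-4 + 0} = \frac{6}{-4} = 6 \left(- \frac{1}{4}\right) = - \frac{3}{2}$)
$W{\left(S \right)} = -1$ ($W{\left(S \right)} = -2 + \frac{S}{S} = -2 + 1 = -1$)
$\left(W{\left(10 \right)} - 122\right) s{\left(0,6 \right)} = \left(-1 - 122\right) \left(- \frac{3}{2}\right) = \left(-123\right) \left(- \frac{3}{2}\right) = \frac{369}{2}$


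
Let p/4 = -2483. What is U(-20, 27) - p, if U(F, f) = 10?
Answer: 9942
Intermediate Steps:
p = -9932 (p = 4*(-2483) = -9932)
U(-20, 27) - p = 10 - 1*(-9932) = 10 + 9932 = 9942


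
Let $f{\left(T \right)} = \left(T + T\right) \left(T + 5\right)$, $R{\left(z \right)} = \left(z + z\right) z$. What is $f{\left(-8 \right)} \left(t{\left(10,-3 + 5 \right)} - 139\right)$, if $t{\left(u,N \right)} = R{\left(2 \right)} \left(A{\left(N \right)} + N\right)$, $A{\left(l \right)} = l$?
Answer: $-5136$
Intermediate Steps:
$R{\left(z \right)} = 2 z^{2}$ ($R{\left(z \right)} = 2 z z = 2 z^{2}$)
$f{\left(T \right)} = 2 T \left(5 + T\right)$
$t{\left(u,N \right)} = 16 N$ ($t{\left(u,N \right)} = 2 \cdot 2^{2} \left(N + N\right) = 2 \cdot 4 \cdot 2 N = 8 \cdot 2 N = 16 N$)
$f{\left(-8 \right)} \left(t{\left(10,-3 + 5 \right)} - 139\right) = 2 \left(-8\right) \left(5 - 8\right) \left(16 \left(-3 + 5\right) - 139\right) = 2 \left(-8\right) \left(-3\right) \left(16 \cdot 2 - 139\right) = 48 \left(32 - 139\right) = 48 \left(-107\right) = -5136$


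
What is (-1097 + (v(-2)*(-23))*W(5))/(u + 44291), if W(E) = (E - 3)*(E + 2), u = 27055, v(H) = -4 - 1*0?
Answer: 191/71346 ≈ 0.0026771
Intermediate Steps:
v(H) = -4 (v(H) = -4 + 0 = -4)
W(E) = (-3 + E)*(2 + E)
(-1097 + (v(-2)*(-23))*W(5))/(u + 44291) = (-1097 + (-4*(-23))*(-6 + 5² - 1*5))/(27055 + 44291) = (-1097 + 92*(-6 + 25 - 5))/71346 = (-1097 + 92*14)*(1/71346) = (-1097 + 1288)*(1/71346) = 191*(1/71346) = 191/71346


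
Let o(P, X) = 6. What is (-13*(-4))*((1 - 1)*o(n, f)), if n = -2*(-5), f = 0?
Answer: 0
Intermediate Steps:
n = 10
(-13*(-4))*((1 - 1)*o(n, f)) = (-13*(-4))*((1 - 1)*6) = 52*(0*6) = 52*0 = 0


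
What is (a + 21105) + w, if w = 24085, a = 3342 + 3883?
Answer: 52415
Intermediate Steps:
a = 7225
(a + 21105) + w = (7225 + 21105) + 24085 = 28330 + 24085 = 52415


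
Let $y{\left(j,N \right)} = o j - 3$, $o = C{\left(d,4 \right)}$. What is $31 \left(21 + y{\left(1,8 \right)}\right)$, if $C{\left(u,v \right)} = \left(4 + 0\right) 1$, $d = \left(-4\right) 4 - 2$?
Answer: $682$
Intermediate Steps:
$d = -18$ ($d = -16 - 2 = -18$)
$C{\left(u,v \right)} = 4$ ($C{\left(u,v \right)} = 4 \cdot 1 = 4$)
$o = 4$
$y{\left(j,N \right)} = -3 + 4 j$ ($y{\left(j,N \right)} = 4 j - 3 = -3 + 4 j$)
$31 \left(21 + y{\left(1,8 \right)}\right) = 31 \left(21 + \left(-3 + 4 \cdot 1\right)\right) = 31 \left(21 + \left(-3 + 4\right)\right) = 31 \left(21 + 1\right) = 31 \cdot 22 = 682$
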